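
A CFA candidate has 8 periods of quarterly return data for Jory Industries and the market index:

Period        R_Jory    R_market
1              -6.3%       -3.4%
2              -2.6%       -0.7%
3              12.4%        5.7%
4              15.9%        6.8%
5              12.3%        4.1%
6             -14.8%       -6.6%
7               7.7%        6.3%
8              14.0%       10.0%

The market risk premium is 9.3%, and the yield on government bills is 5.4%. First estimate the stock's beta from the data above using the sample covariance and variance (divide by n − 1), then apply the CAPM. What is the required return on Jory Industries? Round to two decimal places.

22.91%

Mean R_i = (-6.3 − 2.6 + 12.4 + 15.9 + 12.3 − 14.8 + 7.7 + 14.0) / 8 = 4.8250%
Mean R_m = (-3.4 − 0.7 + 5.7 + 6.8 + 4.1 − 6.6 + 6.3 + 10.0) / 8 = 2.7750%
Σ(R_i − R̄_i)(R_m − R̄_m) = 431.5450  ⇒  Cov = 431.5450 / 7 = 61.6493
Σ(R_m − R̄_m)² = 229.2350  ⇒  Var(R_m) = 229.2350 / 7 = 32.7479
β = Cov / Var(R_m) = 61.6493 / 32.7479 = 1.8825
E(R) = R_f + β × MRP = 5.4% + 1.8825 × 9.3% = 22.91%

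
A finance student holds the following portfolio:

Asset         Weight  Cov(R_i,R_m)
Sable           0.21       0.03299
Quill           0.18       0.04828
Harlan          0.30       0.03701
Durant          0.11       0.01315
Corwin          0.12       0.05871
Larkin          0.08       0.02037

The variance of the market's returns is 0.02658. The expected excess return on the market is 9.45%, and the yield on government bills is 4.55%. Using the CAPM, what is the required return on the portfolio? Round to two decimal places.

β_Sable = 0.03299 / 0.02658 = 1.2412
β_Quill = 0.04828 / 0.02658 = 1.8164
β_Harlan = 0.03701 / 0.02658 = 1.3924
β_Durant = 0.01315 / 0.02658 = 0.4947
β_Corwin = 0.05871 / 0.02658 = 2.2088
β_Larkin = 0.02037 / 0.02658 = 0.7664
β_P = Σ w_i β_i = 0.21×1.2412 + 0.18×1.8164 + 0.30×1.3924 + 0.11×0.4947 + 0.12×2.2088 + 0.08×0.7664 = 1.3861
E(R_P) = R_f + β_P × MRP = 4.55% + 1.3861 × 9.45% = 17.65%

17.65%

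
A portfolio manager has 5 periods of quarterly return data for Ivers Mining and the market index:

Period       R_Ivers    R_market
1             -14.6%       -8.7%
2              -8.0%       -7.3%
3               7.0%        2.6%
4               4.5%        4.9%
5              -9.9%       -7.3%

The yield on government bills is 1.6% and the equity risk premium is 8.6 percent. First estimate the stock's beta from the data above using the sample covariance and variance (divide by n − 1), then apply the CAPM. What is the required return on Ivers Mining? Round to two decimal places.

Mean R_i = (-14.6 − 8.0 + 7.0 + 4.5 − 9.9) / 5 = -4.2000%
Mean R_m = (-8.7 − 7.3 + 2.6 + 4.9 − 7.3) / 5 = -3.1600%
Σ(R_i − R̄_i)(R_m − R̄_m) = 231.5800  ⇒  Cov = 231.5800 / 4 = 57.8950
Σ(R_m − R̄_m)² = 163.1120  ⇒  Var(R_m) = 163.1120 / 4 = 40.7780
β = Cov / Var(R_m) = 57.8950 / 40.7780 = 1.4198
E(R) = R_f + β × MRP = 1.6% + 1.4198 × 8.6% = 13.81%

13.81%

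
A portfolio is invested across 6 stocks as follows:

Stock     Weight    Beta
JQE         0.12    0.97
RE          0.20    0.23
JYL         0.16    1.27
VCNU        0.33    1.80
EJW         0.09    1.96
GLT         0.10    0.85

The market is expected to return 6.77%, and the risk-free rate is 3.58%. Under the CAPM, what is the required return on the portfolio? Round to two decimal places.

7.47%

β_P = Σ w_i β_i = 0.12×0.97 + 0.20×0.23 + 0.16×1.27 + 0.33×1.80 + 0.09×1.96 + 0.10×0.85 = 1.2210
MRP = 6.77% − 3.58% = 3.19%
E(R_P) = R_f + β_P × MRP = 3.58% + 1.2210 × 3.19% = 7.47%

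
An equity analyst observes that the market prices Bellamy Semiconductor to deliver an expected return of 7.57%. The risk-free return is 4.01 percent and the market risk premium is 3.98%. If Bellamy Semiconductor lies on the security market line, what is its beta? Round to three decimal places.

0.894

β = (E(R) − R_f) / MRP = (7.57% − 4.01%) / 3.98% = 3.56% / 3.98% = 0.894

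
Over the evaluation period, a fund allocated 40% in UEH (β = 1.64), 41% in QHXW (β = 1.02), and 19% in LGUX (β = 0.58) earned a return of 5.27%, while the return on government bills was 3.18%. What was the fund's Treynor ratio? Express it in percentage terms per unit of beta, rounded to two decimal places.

1.76%

β_P = 0.40×1.64 + 0.41×1.02 + 0.19×0.58 = 1.1844
Treynor = (R_P − R_f) / β_P = (5.27% − 3.18%) / 1.1844 = 2.09% / 1.1844 = 1.76%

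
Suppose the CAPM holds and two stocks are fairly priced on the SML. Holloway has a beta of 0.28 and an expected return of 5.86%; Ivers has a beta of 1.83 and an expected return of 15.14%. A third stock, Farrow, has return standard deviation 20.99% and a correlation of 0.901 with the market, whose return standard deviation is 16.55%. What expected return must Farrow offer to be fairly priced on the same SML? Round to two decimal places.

MRP = (15.14% − 5.86%) / (1.83 − 0.28) = 5.9871%
R_f = 5.86% − 0.28 × 5.9871% = 4.1836%
β_Farrow = ρ·σ_i/σ_m = 0.901 × 20.99 / 16.55 = 1.1427
E(R_Farrow) = R_f + β × MRP = 4.1836% + 1.1427 × 5.9871% = 11.03%

11.03%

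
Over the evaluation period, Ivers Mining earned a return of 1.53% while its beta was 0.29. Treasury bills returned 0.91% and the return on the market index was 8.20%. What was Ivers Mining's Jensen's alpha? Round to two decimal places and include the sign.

-1.49%

Market excess return = 8.20% − 0.91% = 7.29%
CAPM benchmark = R_f + β(R_m − R_f) = 0.91% + 0.29 × 7.29% = 3.0241%
α = actual − benchmark = 1.53% − 3.0241% = -1.49%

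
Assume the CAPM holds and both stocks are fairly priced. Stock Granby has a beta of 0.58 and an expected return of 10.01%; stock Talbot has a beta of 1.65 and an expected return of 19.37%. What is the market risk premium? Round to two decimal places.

8.75%

Both satisfy E(R) = R_f + β·MRP, so the slope of the SML is
MRP = (19.37% − 10.01%) / (1.65 − 0.58) = 9.36% / 1.07 = 8.7477%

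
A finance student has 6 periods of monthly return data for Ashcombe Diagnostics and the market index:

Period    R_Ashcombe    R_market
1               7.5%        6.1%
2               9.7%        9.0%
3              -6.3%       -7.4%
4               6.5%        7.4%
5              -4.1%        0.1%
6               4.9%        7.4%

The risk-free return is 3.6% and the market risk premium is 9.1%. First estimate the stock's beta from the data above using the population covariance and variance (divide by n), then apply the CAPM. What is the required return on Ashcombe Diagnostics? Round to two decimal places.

Mean R_i = (7.5 + 9.7 − 6.3 + 6.5 − 4.1 + 4.9) / 6 = 3.0333%
Mean R_m = (6.1 + 9.0 − 7.4 + 7.4 + 0.1 + 7.4) / 6 = 3.7667%
Σ(R_i − R̄_i)(R_m − R̄_m) = 195.0667  ⇒  Cov = 195.0667 / 6 = 32.5111
Σ(R_m − R̄_m)² = 197.3733  ⇒  Var(R_m) = 197.3733 / 6 = 32.8956
β = Cov / Var(R_m) = 32.5111 / 32.8956 = 0.9883
E(R) = R_f + β × MRP = 3.6% + 0.9883 × 9.1% = 12.59%

12.59%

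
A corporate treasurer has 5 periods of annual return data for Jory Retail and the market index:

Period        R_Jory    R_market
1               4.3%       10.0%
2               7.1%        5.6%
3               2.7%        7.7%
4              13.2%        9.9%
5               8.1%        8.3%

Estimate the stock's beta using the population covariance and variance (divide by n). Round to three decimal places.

0.583

Mean R_i = (4.3 + 7.1 + 2.7 + 13.2 + 8.1) / 5 = 7.0800%
Mean R_m = (10.0 + 5.6 + 7.7 + 9.9 + 8.3) / 5 = 8.3000%
Σ(R_i − R̄_i)(R_m − R̄_m) = 7.6400  ⇒  Cov = 7.6400 / 5 = 1.5280
Σ(R_m − R̄_m)² = 13.1000  ⇒  Var(R_m) = 13.1000 / 5 = 2.6200
β = Cov / Var(R_m) = 1.5280 / 2.6200 = 0.5832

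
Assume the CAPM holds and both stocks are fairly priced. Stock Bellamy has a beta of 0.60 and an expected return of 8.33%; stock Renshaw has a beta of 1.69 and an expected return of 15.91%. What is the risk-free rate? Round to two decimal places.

4.16%

Both satisfy E(R) = R_f + β·MRP, so the slope of the SML is
MRP = (15.91% − 8.33%) / (1.69 − 0.60) = 7.58% / 1.09 = 6.9541%
R_f = E(R_Bellamy) − β_Bellamy·MRP = 8.33% − 0.60 × 6.9541% = 4.1575%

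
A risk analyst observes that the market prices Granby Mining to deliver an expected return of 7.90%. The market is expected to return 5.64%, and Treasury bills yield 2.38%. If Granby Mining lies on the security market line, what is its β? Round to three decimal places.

MRP = 5.64% − 2.38% = 3.26%
β = (E(R) − R_f) / MRP = (7.90% − 2.38%) / 3.26% = 5.52% / 3.26% = 1.693

1.693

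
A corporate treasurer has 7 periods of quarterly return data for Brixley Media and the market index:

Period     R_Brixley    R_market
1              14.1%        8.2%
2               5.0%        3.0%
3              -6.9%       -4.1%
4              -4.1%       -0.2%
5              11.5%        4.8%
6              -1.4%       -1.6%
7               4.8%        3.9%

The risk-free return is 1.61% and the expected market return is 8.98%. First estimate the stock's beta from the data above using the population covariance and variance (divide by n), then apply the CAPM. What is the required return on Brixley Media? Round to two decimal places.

14.83%

Mean R_i = (14.1 + 5.0 − 6.9 − 4.1 + 11.5 − 1.4 + 4.8) / 7 = 3.2857%
Mean R_m = (8.2 + 3.0 − 4.1 − 0.2 + 4.8 − 1.6 + 3.9) / 7 = 2.0000%
Σ(R_i − R̄_i)(R_m − R̄_m) = 189.8900  ⇒  Cov = 189.8900 / 7 = 27.1271
Σ(R_m − R̄_m)² = 105.9000  ⇒  Var(R_m) = 105.9000 / 7 = 15.1286
β = Cov / Var(R_m) = 27.1271 / 15.1286 = 1.7931
MRP = 8.98% − 1.61% = 7.37%
E(R) = R_f + β × MRP = 1.61% + 1.7931 × 7.37% = 14.83%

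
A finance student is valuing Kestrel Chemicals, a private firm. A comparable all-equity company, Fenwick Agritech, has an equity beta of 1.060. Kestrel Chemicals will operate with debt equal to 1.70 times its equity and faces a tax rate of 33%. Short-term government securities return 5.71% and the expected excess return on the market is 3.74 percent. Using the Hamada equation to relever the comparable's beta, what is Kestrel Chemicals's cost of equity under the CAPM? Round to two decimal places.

14.19%

β_L = β_U × [1 + (1 − t)(D/E)] = 1.060 × [1 + (1 − 0.33) × 1.70]
    = 1.060 × [1 + 0.67 × 1.70] = 1.060 × 2.1390 = 2.2673
E(R) = R_f + β_L × MRP = 5.71% + 2.2673 × 3.74% = 14.19%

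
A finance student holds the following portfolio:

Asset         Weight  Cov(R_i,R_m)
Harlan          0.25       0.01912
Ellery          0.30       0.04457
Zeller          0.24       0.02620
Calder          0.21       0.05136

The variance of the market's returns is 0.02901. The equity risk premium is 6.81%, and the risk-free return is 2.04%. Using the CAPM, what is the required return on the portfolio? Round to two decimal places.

β_Harlan = 0.01912 / 0.02901 = 0.6591
β_Ellery = 0.04457 / 0.02901 = 1.5364
β_Zeller = 0.02620 / 0.02901 = 0.9031
β_Calder = 0.05136 / 0.02901 = 1.7704
β_P = Σ w_i β_i = 0.25×0.6591 + 0.30×1.5364 + 0.24×0.9031 + 0.21×1.7704 = 1.2142
E(R_P) = R_f + β_P × MRP = 2.04% + 1.2142 × 6.81% = 10.31%

10.31%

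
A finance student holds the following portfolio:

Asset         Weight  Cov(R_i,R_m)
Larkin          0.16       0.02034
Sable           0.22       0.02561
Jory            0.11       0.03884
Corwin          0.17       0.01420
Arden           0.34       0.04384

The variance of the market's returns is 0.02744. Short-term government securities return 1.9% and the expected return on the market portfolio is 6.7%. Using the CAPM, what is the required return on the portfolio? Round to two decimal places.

7.23%

β_Larkin = 0.02034 / 0.02744 = 0.7413
β_Sable = 0.02561 / 0.02744 = 0.9333
β_Jory = 0.03884 / 0.02744 = 1.4155
β_Corwin = 0.01420 / 0.02744 = 0.5175
β_Arden = 0.04384 / 0.02744 = 1.5977
β_P = Σ w_i β_i = 0.16×0.7413 + 0.22×0.9333 + 0.11×1.4155 + 0.17×0.5175 + 0.34×1.5977 = 1.1108
MRP = 6.7% − 1.9% = 4.80%
E(R_P) = R_f + β_P × MRP = 1.9% + 1.1108 × 4.8% = 7.23%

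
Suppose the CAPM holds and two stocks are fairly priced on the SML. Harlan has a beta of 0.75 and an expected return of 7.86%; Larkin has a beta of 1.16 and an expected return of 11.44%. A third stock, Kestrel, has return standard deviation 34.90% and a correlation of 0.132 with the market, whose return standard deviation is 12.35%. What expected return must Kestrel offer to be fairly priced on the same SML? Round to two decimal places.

4.57%

MRP = (11.44% − 7.86%) / (1.16 − 0.75) = 8.7317%
R_f = 7.86% − 0.75 × 8.7317% = 1.3112%
β_Kestrel = ρ·σ_i/σ_m = 0.132 × 34.90 / 12.35 = 0.3730
E(R_Kestrel) = R_f + β × MRP = 1.3112% + 0.3730 × 8.7317% = 4.57%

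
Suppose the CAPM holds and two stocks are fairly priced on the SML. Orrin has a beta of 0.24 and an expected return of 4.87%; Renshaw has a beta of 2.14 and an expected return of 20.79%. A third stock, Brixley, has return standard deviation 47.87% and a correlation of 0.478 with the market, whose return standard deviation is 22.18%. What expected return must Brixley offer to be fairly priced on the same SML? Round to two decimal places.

MRP = (20.79% − 4.87%) / (2.14 − 0.24) = 8.3789%
R_f = 4.87% − 0.24 × 8.3789% = 2.8591%
β_Brixley = ρ·σ_i/σ_m = 0.478 × 47.87 / 22.18 = 1.0316
E(R_Brixley) = R_f + β × MRP = 2.8591% + 1.0316 × 8.3789% = 11.50%

11.50%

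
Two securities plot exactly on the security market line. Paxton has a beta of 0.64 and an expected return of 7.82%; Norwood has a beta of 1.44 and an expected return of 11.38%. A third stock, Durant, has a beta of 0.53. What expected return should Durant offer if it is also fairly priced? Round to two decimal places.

7.33%

MRP (SML slope) = (11.38% − 7.82%) / (1.44 − 0.64) = 3.56% / 0.80 = 4.4500%
R_f (intercept) = 7.82% − 0.64 × 4.4500% = 4.9720%
E(R_Durant) = R_f + β × MRP = 4.9720% + 0.53 × 4.4500% = 7.33%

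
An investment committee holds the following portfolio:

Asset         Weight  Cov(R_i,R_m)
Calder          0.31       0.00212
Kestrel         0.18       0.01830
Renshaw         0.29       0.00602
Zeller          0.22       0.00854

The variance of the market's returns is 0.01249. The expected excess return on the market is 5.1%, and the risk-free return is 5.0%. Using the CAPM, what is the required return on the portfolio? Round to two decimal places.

8.09%

β_Calder = 0.00212 / 0.01249 = 0.1697
β_Kestrel = 0.01830 / 0.01249 = 1.4652
β_Renshaw = 0.00602 / 0.01249 = 0.4820
β_Zeller = 0.00854 / 0.01249 = 0.6837
β_P = Σ w_i β_i = 0.31×0.1697 + 0.18×1.4652 + 0.29×0.4820 + 0.22×0.6837 = 0.6065
E(R_P) = R_f + β_P × MRP = 5.0% + 0.6065 × 5.1% = 8.09%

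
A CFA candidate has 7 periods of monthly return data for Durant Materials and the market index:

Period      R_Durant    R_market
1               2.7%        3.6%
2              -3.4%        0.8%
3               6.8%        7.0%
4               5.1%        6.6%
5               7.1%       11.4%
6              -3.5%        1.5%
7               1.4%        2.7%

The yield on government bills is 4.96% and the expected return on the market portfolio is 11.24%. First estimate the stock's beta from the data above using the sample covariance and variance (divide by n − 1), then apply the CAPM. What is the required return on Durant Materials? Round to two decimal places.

11.66%

Mean R_i = (2.7 − 3.4 + 6.8 + 5.1 + 7.1 − 3.5 + 1.4) / 7 = 2.3143%
Mean R_m = (3.6 + 0.8 + 7.0 + 6.6 + 11.4 + 1.5 + 2.7) / 7 = 4.8000%
Σ(R_i − R̄_i)(R_m − R̄_m) = 89.9700  ⇒  Cov = 89.9700 / 6 = 14.9950
Σ(R_m − R̄_m)² = 84.3800  ⇒  Var(R_m) = 84.3800 / 6 = 14.0633
β = Cov / Var(R_m) = 14.9950 / 14.0633 = 1.0663
MRP = 11.24% − 4.96% = 6.28%
E(R) = R_f + β × MRP = 4.96% + 1.0663 × 6.28% = 11.66%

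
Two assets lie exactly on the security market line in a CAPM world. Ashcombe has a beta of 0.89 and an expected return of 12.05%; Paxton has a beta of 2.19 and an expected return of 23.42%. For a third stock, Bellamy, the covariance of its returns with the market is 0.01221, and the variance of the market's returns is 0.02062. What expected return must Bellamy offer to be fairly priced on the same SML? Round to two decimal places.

MRP = (23.42% − 12.05%) / (2.19 − 0.89) = 8.7462%
R_f = 12.05% − 0.89 × 8.7462% = 4.2659%
β_Bellamy = Cov / Var(R_m) = 0.01221 / 0.02062 = 0.5921
E(R_Bellamy) = R_f + β × MRP = 4.2659% + 0.5921 × 8.7462% = 9.44%

9.44%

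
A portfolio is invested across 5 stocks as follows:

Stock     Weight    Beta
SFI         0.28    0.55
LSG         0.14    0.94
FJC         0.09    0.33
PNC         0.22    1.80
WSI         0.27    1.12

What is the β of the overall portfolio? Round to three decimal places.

β_P = Σ w_i β_i = 0.28×0.55 + 0.14×0.94 + 0.09×0.33 + 0.22×1.80 + 0.27×1.12 = 1.0137

1.014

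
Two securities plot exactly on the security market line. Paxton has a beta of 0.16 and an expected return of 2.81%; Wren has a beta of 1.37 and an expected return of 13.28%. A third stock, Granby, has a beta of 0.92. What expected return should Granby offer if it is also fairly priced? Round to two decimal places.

9.39%

MRP (SML slope) = (13.28% − 2.81%) / (1.37 − 0.16) = 10.47% / 1.21 = 8.6529%
R_f (intercept) = 2.81% − 0.16 × 8.6529% = 1.4255%
E(R_Granby) = R_f + β × MRP = 1.4255% + 0.92 × 8.6529% = 9.39%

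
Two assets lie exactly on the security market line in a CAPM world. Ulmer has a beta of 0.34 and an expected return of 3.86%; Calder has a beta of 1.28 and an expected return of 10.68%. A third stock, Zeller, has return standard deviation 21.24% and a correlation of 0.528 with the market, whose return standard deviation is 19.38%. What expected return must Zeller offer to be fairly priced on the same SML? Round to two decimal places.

MRP = (10.68% − 3.86%) / (1.28 − 0.34) = 7.2553%
R_f = 3.86% − 0.34 × 7.2553% = 1.3932%
β_Zeller = ρ·σ_i/σ_m = 0.528 × 21.24 / 19.38 = 0.5787
E(R_Zeller) = R_f + β × MRP = 1.3932% + 0.5787 × 7.2553% = 5.59%

5.59%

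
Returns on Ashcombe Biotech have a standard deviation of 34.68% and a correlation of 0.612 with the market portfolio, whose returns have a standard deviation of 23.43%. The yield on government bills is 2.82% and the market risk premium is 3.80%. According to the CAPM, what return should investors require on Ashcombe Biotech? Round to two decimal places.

β = ρ × σ_i / σ_m = 0.612 × 34.68% / 23.43% = 0.9059
E(R) = 2.82% + 0.9059 × 3.80% = 6.26%

6.26%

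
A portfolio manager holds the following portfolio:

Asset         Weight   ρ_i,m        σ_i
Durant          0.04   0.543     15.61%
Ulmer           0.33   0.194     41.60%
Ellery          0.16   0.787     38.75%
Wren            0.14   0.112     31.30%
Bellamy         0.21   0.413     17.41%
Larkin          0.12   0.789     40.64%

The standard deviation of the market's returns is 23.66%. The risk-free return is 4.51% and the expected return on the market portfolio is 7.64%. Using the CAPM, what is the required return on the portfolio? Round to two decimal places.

β_Durant = 0.543 × 15.61% / 23.66% = 0.3583
β_Ulmer = 0.194 × 41.60% / 23.66% = 0.3411
β_Ellery = 0.787 × 38.75% / 23.66% = 1.2889
β_Wren = 0.112 × 31.30% / 23.66% = 0.1482
β_Bellamy = 0.413 × 17.41% / 23.66% = 0.3039
β_Larkin = 0.789 × 40.64% / 23.66% = 1.3552
β_P = Σ w_i β_i = 0.04×0.3583 + 0.33×0.3411 + 0.16×1.2889 + 0.14×0.1482 + 0.21×0.3039 + 0.12×1.3552 = 0.5803
MRP = 7.64% − 4.51% = 3.13%
E(R_P) = R_f + β_P × MRP = 4.51% + 0.5803 × 3.13% = 6.33%

6.33%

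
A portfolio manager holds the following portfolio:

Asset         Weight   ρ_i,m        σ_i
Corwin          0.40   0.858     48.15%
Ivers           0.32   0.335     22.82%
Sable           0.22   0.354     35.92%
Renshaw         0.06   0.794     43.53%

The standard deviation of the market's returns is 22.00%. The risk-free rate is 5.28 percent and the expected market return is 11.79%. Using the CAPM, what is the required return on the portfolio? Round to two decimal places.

β_Corwin = 0.858 × 48.15% / 22.00% = 1.8779
β_Ivers = 0.335 × 22.82% / 22.00% = 0.3475
β_Sable = 0.354 × 35.92% / 22.00% = 0.5780
β_Renshaw = 0.794 × 43.53% / 22.00% = 1.5710
β_P = Σ w_i β_i = 0.40×1.8779 + 0.32×0.3475 + 0.22×0.5780 + 0.06×1.5710 = 1.0838
MRP = 11.79% − 5.28% = 6.51%
E(R_P) = R_f + β_P × MRP = 5.28% + 1.0838 × 6.51% = 12.34%

12.34%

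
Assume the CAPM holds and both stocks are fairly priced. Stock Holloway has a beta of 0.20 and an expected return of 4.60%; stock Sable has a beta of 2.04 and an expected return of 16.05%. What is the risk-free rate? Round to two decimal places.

3.36%

Both satisfy E(R) = R_f + β·MRP, so the slope of the SML is
MRP = (16.05% − 4.60%) / (2.04 − 0.20) = 11.45% / 1.84 = 6.2228%
R_f = E(R_Holloway) − β_Holloway·MRP = 4.60% − 0.20 × 6.2228% = 3.3554%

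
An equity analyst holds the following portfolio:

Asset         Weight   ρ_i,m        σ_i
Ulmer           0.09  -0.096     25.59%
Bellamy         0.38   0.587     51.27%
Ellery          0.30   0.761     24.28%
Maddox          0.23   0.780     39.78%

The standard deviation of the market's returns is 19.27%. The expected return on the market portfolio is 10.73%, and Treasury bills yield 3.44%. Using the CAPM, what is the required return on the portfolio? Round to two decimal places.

12.48%

β_Ulmer = -0.096 × 25.59% / 19.27% = -0.1275
β_Bellamy = 0.587 × 51.27% / 19.27% = 1.5618
β_Ellery = 0.761 × 24.28% / 19.27% = 0.9589
β_Maddox = 0.780 × 39.78% / 19.27% = 1.6102
β_P = Σ w_i β_i = 0.09×-0.1275 + 0.38×1.5618 + 0.30×0.9589 + 0.23×1.6102 = 1.2400
MRP = 10.73% − 3.44% = 7.29%
E(R_P) = R_f + β_P × MRP = 3.44% + 1.2400 × 7.29% = 12.48%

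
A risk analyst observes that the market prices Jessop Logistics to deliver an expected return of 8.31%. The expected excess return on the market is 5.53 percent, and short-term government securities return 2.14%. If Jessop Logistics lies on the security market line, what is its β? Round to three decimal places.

β = (E(R) − R_f) / MRP = (8.31% − 2.14%) / 5.53% = 6.17% / 5.53% = 1.116

1.116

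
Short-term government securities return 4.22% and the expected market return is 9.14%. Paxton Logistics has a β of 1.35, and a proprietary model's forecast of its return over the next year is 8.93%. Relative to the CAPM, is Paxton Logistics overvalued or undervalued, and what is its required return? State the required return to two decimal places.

MRP = 9.14% − 4.22% = 4.92%
Required return = R_f + β·MRP = 4.22% + 1.35 × 4.92% = 10.86%
Forecast 8.93% < required 10.86% → the stock plots below the SML → overvalued.

Overvalued; required return 10.86%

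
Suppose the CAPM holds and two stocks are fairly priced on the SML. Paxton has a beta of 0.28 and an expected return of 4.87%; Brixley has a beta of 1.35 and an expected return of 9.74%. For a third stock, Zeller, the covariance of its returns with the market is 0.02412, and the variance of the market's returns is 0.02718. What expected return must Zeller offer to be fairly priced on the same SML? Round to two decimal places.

MRP = (9.74% − 4.87%) / (1.35 − 0.28) = 4.5514%
R_f = 4.87% − 0.28 × 4.5514% = 3.5956%
β_Zeller = Cov / Var(R_m) = 0.02412 / 0.02718 = 0.8874
E(R_Zeller) = R_f + β × MRP = 3.5956% + 0.8874 × 4.5514% = 7.63%

7.63%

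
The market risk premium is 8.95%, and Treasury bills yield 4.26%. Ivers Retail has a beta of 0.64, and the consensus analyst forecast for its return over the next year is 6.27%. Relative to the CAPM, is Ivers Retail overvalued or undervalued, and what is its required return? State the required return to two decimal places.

Overvalued; required return 9.99%

Required return = R_f + β·MRP = 4.26% + 0.64 × 8.95% = 9.99%
Forecast 6.27% < required 9.99% → the stock plots below the SML → overvalued.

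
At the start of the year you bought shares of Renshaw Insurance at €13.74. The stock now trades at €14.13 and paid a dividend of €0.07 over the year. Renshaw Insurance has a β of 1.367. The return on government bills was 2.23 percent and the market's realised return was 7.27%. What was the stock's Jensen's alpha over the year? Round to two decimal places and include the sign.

Realised HPR = (P1 + D1 − P0) / P0 = (14.13 + 0.07 − 13.74) / 13.74 = 0.46 / 13.74 = 3.3479%
MRP = 7.27% − 2.23% = 5.04%
CAPM required = R_f + β·MRP = 2.23% + 1.367 × 5.04% = 9.11968%
α = realised − required = 3.3479% − 9.11968% = -5.77%

-5.77%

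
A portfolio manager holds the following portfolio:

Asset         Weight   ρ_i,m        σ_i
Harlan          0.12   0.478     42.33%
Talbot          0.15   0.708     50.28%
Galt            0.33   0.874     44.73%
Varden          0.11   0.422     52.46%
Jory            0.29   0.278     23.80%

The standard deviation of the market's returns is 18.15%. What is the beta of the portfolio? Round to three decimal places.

1.379

β_Harlan = 0.478 × 42.33% / 18.15% = 1.1148
β_Talbot = 0.708 × 50.28% / 18.15% = 1.9613
β_Galt = 0.874 × 44.73% / 18.15% = 2.1539
β_Varden = 0.422 × 52.46% / 18.15% = 1.2197
β_Jory = 0.278 × 23.80% / 18.15% = 0.3645
β_P = Σ w_i β_i = 0.12×1.1148 + 0.15×1.9613 + 0.33×2.1539 + 0.11×1.2197 + 0.29×0.3645 = 1.3786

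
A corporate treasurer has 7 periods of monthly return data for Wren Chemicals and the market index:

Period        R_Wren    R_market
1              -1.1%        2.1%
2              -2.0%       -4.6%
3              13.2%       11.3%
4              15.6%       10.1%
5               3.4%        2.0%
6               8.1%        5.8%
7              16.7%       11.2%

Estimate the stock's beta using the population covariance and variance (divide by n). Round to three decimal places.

Mean R_i = (-1.1 − 2.0 + 13.2 + 15.6 + 3.4 + 8.1 + 16.7) / 7 = 7.7000%
Mean R_m = (2.1 − 4.6 + 11.3 + 10.1 + 2.0 + 5.8 + 11.2) / 7 = 5.4143%
Σ(R_i − R̄_i)(R_m − R̄_m) = 262.6000  ⇒  Cov = 262.6000 / 7 = 37.5143
Σ(R_m − R̄_m)² = 213.1486  ⇒  Var(R_m) = 213.1486 / 7 = 30.4498
β = Cov / Var(R_m) = 37.5143 / 30.4498 = 1.2320

1.232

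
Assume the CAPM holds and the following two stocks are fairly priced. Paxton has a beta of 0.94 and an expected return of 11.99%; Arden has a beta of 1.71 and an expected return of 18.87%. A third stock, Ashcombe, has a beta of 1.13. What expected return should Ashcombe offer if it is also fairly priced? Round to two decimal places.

13.69%

MRP (SML slope) = (18.87% − 11.99%) / (1.71 − 0.94) = 6.88% / 0.77 = 8.9351%
R_f (intercept) = 11.99% − 0.94 × 8.9351% = 3.5910%
E(R_Ashcombe) = R_f + β × MRP = 3.5910% + 1.13 × 8.9351% = 13.69%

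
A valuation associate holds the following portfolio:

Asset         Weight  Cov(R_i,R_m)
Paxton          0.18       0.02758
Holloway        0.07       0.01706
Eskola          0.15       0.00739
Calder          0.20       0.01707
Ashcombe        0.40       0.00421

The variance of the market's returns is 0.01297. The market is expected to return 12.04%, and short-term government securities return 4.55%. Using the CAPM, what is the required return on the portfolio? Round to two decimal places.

β_Paxton = 0.02758 / 0.01297 = 2.1264
β_Holloway = 0.01706 / 0.01297 = 1.3153
β_Eskola = 0.00739 / 0.01297 = 0.5698
β_Calder = 0.01707 / 0.01297 = 1.3161
β_Ashcombe = 0.00421 / 0.01297 = 0.3246
β_P = Σ w_i β_i = 0.18×2.1264 + 0.07×1.3153 + 0.15×0.5698 + 0.20×1.3161 + 0.40×0.3246 = 0.9534
MRP = 12.04% − 4.55% = 7.49%
E(R_P) = R_f + β_P × MRP = 4.55% + 0.9534 × 7.49% = 11.69%

11.69%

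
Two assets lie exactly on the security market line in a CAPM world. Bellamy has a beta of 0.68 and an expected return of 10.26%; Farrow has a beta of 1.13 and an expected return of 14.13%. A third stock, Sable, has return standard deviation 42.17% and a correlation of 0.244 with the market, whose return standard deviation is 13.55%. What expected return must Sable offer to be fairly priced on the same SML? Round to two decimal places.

MRP = (14.13% − 10.26%) / (1.13 − 0.68) = 8.6000%
R_f = 10.26% − 0.68 × 8.6000% = 4.4120%
β_Sable = ρ·σ_i/σ_m = 0.244 × 42.17 / 13.55 = 0.7594
E(R_Sable) = R_f + β × MRP = 4.4120% + 0.7594 × 8.6000% = 10.94%

10.94%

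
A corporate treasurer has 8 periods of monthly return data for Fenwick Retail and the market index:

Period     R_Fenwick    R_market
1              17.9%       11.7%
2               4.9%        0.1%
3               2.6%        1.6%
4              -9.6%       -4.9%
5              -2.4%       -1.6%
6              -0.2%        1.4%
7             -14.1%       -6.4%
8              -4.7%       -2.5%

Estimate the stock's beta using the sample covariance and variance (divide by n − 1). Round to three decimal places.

1.702

Mean R_i = (17.9 + 4.9 + 2.6 − 9.6 − 2.4 − 0.2 − 14.1 − 4.7) / 8 = -0.7000%
Mean R_m = (11.7 + 0.1 + 1.6 − 4.9 − 1.6 + 1.4 − 6.4 − 2.5) / 8 = -0.0750%
Σ(R_i − R̄_i)(R_m − R̄_m) = 366.2500  ⇒  Cov = 366.2500 / 7 = 52.3214
Σ(R_m − R̄_m)² = 215.1550  ⇒  Var(R_m) = 215.1550 / 7 = 30.7364
β = Cov / Var(R_m) = 52.3214 / 30.7364 = 1.7023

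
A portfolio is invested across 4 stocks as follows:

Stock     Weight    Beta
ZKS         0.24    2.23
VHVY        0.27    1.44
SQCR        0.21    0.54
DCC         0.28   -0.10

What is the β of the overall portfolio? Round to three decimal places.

β_P = Σ w_i β_i = 0.24×2.23 + 0.27×1.44 + 0.21×0.54 + 0.28×-0.10 = 1.0094

1.009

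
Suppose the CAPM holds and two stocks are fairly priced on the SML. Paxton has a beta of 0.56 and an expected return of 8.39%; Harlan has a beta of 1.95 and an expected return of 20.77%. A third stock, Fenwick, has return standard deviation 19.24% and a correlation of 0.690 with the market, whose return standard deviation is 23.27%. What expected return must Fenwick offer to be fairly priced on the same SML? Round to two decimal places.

MRP = (20.77% − 8.39%) / (1.95 − 0.56) = 8.9065%
R_f = 8.39% − 0.56 × 8.9065% = 3.4024%
β_Fenwick = ρ·σ_i/σ_m = 0.690 × 19.24 / 23.27 = 0.5705
E(R_Fenwick) = R_f + β × MRP = 3.4024% + 0.5705 × 8.9065% = 8.48%

8.48%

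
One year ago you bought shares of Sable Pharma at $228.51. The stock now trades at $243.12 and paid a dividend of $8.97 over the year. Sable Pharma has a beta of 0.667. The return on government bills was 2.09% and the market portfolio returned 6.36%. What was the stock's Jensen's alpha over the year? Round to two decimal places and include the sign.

+5.38%

Realised HPR = (P1 + D1 − P0) / P0 = (243.12 + 8.97 − 228.51) / 228.51 = 23.58 / 228.51 = 10.3190%
MRP = 6.36% − 2.09% = 4.27%
CAPM required = R_f + β·MRP = 2.09% + 0.667 × 4.27% = 4.93809%
α = realised − required = 10.3190% − 4.93809% = +5.38%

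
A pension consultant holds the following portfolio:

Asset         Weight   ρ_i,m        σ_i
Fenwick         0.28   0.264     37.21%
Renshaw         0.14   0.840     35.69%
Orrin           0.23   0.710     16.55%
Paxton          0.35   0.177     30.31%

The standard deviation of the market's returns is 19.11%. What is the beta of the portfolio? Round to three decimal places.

0.603

β_Fenwick = 0.264 × 37.21% / 19.11% = 0.5140
β_Renshaw = 0.840 × 35.69% / 19.11% = 1.5688
β_Orrin = 0.710 × 16.55% / 19.11% = 0.6149
β_Paxton = 0.177 × 30.31% / 19.11% = 0.2807
β_P = Σ w_i β_i = 0.28×0.5140 + 0.14×1.5688 + 0.23×0.6149 + 0.35×0.2807 = 0.6032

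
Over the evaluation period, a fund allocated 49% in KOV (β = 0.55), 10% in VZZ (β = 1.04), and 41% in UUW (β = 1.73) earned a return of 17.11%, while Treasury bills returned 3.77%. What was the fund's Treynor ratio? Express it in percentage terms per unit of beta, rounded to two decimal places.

12.32%

β_P = 0.49×0.55 + 0.10×1.04 + 0.41×1.73 = 1.0828
Treynor = (R_P − R_f) / β_P = (17.11% − 3.77%) / 1.0828 = 13.34% / 1.0828 = 12.32%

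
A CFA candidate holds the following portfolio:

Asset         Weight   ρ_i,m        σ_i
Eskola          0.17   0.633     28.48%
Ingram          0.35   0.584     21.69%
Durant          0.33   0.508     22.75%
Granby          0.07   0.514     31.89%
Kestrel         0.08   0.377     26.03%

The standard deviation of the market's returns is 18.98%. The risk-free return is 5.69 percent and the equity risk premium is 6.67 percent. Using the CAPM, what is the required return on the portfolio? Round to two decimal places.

β_Eskola = 0.633 × 28.48% / 18.98% = 0.9498
β_Ingram = 0.584 × 21.69% / 18.98% = 0.6674
β_Durant = 0.508 × 22.75% / 18.98% = 0.6089
β_Granby = 0.514 × 31.89% / 18.98% = 0.8636
β_Kestrel = 0.377 × 26.03% / 18.98% = 0.5170
β_P = Σ w_i β_i = 0.17×0.9498 + 0.35×0.6674 + 0.33×0.6089 + 0.07×0.8636 + 0.08×0.5170 = 0.6978
E(R_P) = R_f + β_P × MRP = 5.69% + 0.6978 × 6.67% = 10.34%

10.34%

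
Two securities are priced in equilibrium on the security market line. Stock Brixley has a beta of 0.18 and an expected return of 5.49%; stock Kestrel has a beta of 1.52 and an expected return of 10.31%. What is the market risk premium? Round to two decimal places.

Both satisfy E(R) = R_f + β·MRP, so the slope of the SML is
MRP = (10.31% − 5.49%) / (1.52 − 0.18) = 4.82% / 1.34 = 3.5970%

3.60%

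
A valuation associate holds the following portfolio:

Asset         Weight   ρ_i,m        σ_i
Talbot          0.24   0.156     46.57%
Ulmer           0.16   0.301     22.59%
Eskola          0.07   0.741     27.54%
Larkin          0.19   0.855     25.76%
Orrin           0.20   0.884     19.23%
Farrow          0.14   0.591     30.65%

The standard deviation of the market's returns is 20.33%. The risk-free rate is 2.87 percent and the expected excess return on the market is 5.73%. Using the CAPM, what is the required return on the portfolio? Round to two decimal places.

β_Talbot = 0.156 × 46.57% / 20.33% = 0.3573
β_Ulmer = 0.301 × 22.59% / 20.33% = 0.3345
β_Eskola = 0.741 × 27.54% / 20.33% = 1.0038
β_Larkin = 0.855 × 25.76% / 20.33% = 1.0834
β_Orrin = 0.884 × 19.23% / 20.33% = 0.8362
β_Farrow = 0.591 × 30.65% / 20.33% = 0.8910
β_P = Σ w_i β_i = 0.24×0.3573 + 0.16×0.3345 + 0.07×1.0038 + 0.19×1.0834 + 0.20×0.8362 + 0.14×0.8910 = 0.7074
E(R_P) = R_f + β_P × MRP = 2.87% + 0.7074 × 5.73% = 6.92%

6.92%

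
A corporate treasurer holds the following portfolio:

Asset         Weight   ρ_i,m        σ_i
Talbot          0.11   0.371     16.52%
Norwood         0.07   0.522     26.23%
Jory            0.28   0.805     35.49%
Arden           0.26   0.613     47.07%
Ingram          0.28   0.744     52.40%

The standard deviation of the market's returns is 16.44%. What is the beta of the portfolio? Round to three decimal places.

1.706

β_Talbot = 0.371 × 16.52% / 16.44% = 0.3728
β_Norwood = 0.522 × 26.23% / 16.44% = 0.8329
β_Jory = 0.805 × 35.49% / 16.44% = 1.7378
β_Arden = 0.613 × 47.07% / 16.44% = 1.7551
β_Ingram = 0.744 × 52.40% / 16.44% = 2.3714
β_P = Σ w_i β_i = 0.11×0.3728 + 0.07×0.8329 + 0.28×1.7378 + 0.26×1.7551 + 0.28×2.3714 = 1.7062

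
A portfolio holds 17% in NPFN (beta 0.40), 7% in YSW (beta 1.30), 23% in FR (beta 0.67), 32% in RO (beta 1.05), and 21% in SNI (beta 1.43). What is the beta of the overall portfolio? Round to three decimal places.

β_P = Σ w_i β_i = 0.17×0.40 + 0.07×1.30 + 0.23×0.67 + 0.32×1.05 + 0.21×1.43 = 0.9494

0.949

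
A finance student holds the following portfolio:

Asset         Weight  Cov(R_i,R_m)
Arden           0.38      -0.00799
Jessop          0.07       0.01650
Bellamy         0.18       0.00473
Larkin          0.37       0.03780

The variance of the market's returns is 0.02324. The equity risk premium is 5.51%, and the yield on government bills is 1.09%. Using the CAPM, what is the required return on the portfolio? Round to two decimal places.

4.16%

β_Arden = -0.00799 / 0.02324 = -0.3438
β_Jessop = 0.01650 / 0.02324 = 0.7100
β_Bellamy = 0.00473 / 0.02324 = 0.2035
β_Larkin = 0.03780 / 0.02324 = 1.6265
β_P = Σ w_i β_i = 0.38×-0.3438 + 0.07×0.7100 + 0.18×0.2035 + 0.37×1.6265 = 0.5575
E(R_P) = R_f + β_P × MRP = 1.09% + 0.5575 × 5.51% = 4.16%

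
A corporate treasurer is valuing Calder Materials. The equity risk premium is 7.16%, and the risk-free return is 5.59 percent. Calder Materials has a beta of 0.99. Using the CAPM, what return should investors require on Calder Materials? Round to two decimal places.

12.68%

E(R) = R_f + β × MRP = 5.59% + 0.99 × 7.16% = 12.68%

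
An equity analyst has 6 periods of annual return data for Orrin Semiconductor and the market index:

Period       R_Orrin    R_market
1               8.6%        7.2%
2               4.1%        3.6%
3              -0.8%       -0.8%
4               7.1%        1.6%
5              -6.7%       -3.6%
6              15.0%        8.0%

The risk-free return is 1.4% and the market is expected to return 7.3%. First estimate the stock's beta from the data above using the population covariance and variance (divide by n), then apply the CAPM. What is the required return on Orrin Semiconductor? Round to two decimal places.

10.63%

Mean R_i = (8.6 + 4.1 − 0.8 + 7.1 − 6.7 + 15.0) / 6 = 4.5500%
Mean R_m = (7.2 + 3.6 − 0.8 + 1.6 − 3.6 + 8.0) / 6 = 2.6667%
Σ(R_i − R̄_i)(R_m − R̄_m) = 160.0000  ⇒  Cov = 160.0000 / 6 = 26.6667
Σ(R_m − R̄_m)² = 102.2933  ⇒  Var(R_m) = 102.2933 / 6 = 17.0489
β = Cov / Var(R_m) = 26.6667 / 17.0489 = 1.5641
MRP = 7.3% − 1.4% = 5.90%
E(R) = R_f + β × MRP = 1.4% + 1.5641 × 5.9% = 10.63%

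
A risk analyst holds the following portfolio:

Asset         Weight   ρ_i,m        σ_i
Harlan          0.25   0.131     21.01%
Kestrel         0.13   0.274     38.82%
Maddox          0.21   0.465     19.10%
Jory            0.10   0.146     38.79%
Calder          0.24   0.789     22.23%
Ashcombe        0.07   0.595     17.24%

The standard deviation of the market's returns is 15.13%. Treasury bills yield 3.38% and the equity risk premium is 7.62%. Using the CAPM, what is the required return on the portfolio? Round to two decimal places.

8.13%

β_Harlan = 0.131 × 21.01% / 15.13% = 0.1819
β_Kestrel = 0.274 × 38.82% / 15.13% = 0.7030
β_Maddox = 0.465 × 19.10% / 15.13% = 0.5870
β_Jory = 0.146 × 38.79% / 15.13% = 0.3743
β_Calder = 0.789 × 22.23% / 15.13% = 1.1593
β_Ashcombe = 0.595 × 17.24% / 15.13% = 0.6780
β_P = Σ w_i β_i = 0.25×0.1819 + 0.13×0.7030 + 0.21×0.5870 + 0.10×0.3743 + 0.24×1.1593 + 0.07×0.6780 = 0.6233
E(R_P) = R_f + β_P × MRP = 3.38% + 0.6233 × 7.62% = 8.13%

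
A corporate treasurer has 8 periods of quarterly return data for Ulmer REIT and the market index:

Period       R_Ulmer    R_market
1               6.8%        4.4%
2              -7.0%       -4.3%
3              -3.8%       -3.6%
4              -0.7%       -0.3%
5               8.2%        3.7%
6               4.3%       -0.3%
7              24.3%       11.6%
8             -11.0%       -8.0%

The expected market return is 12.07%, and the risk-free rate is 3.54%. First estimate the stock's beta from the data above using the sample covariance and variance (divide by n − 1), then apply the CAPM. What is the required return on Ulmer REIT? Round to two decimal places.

18.66%

Mean R_i = (6.8 − 7.0 − 3.8 − 0.7 + 8.2 + 4.3 + 24.3 − 11.0) / 8 = 2.6375%
Mean R_m = (4.4 − 4.3 − 3.6 − 0.3 + 3.7 − 0.3 + 11.6 − 8.0) / 8 = 0.4000%
Σ(R_i − R̄_i)(R_m − R̄_m) = 464.4000  ⇒  Cov = 464.4000 / 7 = 66.3429
Σ(R_m − R̄_m)² = 261.9600  ⇒  Var(R_m) = 261.9600 / 7 = 37.4229
β = Cov / Var(R_m) = 66.3429 / 37.4229 = 1.7728
MRP = 12.07% − 3.54% = 8.53%
E(R) = R_f + β × MRP = 3.54% + 1.7728 × 8.53% = 18.66%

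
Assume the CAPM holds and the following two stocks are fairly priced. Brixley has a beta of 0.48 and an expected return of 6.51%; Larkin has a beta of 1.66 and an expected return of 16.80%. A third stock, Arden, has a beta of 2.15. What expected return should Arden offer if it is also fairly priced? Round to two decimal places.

MRP (SML slope) = (16.80% − 6.51%) / (1.66 − 0.48) = 10.29% / 1.18 = 8.7203%
R_f (intercept) = 6.51% − 0.48 × 8.7203% = 2.3243%
E(R_Arden) = R_f + β × MRP = 2.3243% + 2.15 × 8.7203% = 21.07%

21.07%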